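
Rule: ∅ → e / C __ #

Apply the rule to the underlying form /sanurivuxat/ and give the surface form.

the form ends in the consonant /t/, so [e] is inserted word-finally.
Surface form: [sanurivuxate].

sanurivuxate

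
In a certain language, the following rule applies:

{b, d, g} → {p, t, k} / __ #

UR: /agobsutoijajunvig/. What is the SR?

agobsutoijajunvik

Scanning /agobsutoijajunvig/: /g/ at position 2 is not in the conditioning environment; /b/ at position 4 is not in the conditioning environment; /g/ is a voiced stop in word-final position, so it devoices to [k].
Result: [agobsutoijajunvik].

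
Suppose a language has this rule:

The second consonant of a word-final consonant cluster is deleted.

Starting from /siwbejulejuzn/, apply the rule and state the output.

siwbejulejuz

/n/ is the second consonant of a word-final cluster /zn/, so it deletes.
Surface form: [siwbejulejuz].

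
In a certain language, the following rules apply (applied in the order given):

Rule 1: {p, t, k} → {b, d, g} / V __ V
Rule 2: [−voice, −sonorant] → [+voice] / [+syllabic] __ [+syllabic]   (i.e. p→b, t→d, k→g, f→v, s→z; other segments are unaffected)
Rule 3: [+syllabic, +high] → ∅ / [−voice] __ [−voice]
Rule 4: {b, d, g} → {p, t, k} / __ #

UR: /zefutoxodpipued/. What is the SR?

Rule 1 (intervocalic voicing): /t/ is a voiceless stop between vowels /u/ and /o/, so it voices to [d]. /p/ is a voiceless stop between vowels /i/ and /u/, so it voices to [b]. /zefutoxodpipued/ → zefudoxodpibued.
Rule 2 (intervocalic voicing): /f/ is a voiceless obstruent between vowels /e/ and /u/, so it voices to [v]. /zefudoxodpibued/ → zevudoxodpibued.
Rule 3 (high vowel syncope): no segment meets the environment; /zevudoxodpibued/ is unchanged.
Rule 4 (final devoicing): /d/ is a voiced stop in word-final position, so it devoices to [t]. /zevudoxodpibued/ → zevudoxodpibuet.

zevudoxodpibuet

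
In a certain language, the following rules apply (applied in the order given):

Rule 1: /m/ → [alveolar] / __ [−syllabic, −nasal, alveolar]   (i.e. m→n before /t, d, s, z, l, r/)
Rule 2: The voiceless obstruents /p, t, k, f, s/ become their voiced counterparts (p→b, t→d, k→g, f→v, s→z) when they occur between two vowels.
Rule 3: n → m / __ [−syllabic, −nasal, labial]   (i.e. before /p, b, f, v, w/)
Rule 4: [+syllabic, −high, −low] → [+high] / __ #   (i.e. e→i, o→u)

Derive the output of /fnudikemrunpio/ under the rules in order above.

Rule 1 (nasal place assimilation): /m/ precedes the alveolar consonant /r/, so it assimilates in place to [n]. /fnudikemrunpio/ → fnudikenrunpio.
Rule 2 (intervocalic voicing): /k/ is a voiceless obstruent between vowels /i/ and /e/, so it voices to [g]. /fnudikenrunpio/ → fnudigenrunpio.
Rule 3 (nasal place assimilation): /n/ precedes the labial consonant /p/, so it assimilates in place to [m]. /fnudigenrunpio/ → fnudigenrumpio.
Rule 4 (final vowel raising): /o/ is a mid vowel in word-final position, so it raises to [u]. /fnudigenrumpio/ → fnudigenrumpiu.

fnudigenrumpiu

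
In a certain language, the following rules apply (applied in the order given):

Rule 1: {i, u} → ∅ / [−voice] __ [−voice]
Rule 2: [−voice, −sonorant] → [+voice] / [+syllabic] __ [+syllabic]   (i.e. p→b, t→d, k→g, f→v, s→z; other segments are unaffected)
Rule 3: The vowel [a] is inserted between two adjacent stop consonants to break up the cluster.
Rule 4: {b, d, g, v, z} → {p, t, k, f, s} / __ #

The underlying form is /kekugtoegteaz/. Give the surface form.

kegugatoegateas

Rule 1 (high vowel syncope): no segment meets the environment; /kekugtoegteaz/ is unchanged.
Rule 2 (intervocalic voicing): /k/ is a voiceless obstruent between vowels /e/ and /u/, so it voices to [g]. /kekugtoegteaz/ → kegugtoegteaz.
Rule 3 (stop-cluster a-epenthesis): /g/ and /t/ form a stop–stop cluster, so [a] is inserted between them. /g/ and /t/ form a stop–stop cluster, so [a] is inserted between them. /kegugtoegteaz/ → kegugatoegateaz.
Rule 4 (final devoicing): /z/ is a voiced obstruent in word-final position, so it devoices to [s]. /kegugatoegateaz/ → kegugatoegateas.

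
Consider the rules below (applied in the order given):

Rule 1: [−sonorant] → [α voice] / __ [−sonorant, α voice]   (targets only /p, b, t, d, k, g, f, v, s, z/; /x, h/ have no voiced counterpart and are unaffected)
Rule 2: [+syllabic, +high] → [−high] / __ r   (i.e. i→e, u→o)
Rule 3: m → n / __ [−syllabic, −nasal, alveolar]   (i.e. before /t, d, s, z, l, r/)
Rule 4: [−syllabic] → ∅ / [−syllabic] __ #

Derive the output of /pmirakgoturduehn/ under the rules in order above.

pmeraggotordueh

Rule 1 (regressive voicing assimilation): /k/ precedes the voiced obstruent /g/, so it voices to [g] by assimilation. /pmirakgoturduehn/ → pmiraggoturduehn.
Rule 2 (pre-rhotic lowering): /i/ is a high vowel immediately before /r/, so it lowers to [e]. /u/ is a high vowel immediately before /r/, so it lowers to [o]. /pmiraggoturduehn/ → pmeraggotorduehn.
Rule 3 (nasal place assimilation): no segment meets the environment; /pmeraggotorduehn/ is unchanged.
Rule 4 (final cluster simplification): /n/ is the second consonant of a word-final cluster /hn/, so it deletes. /pmeraggotorduehn/ → pmeraggotordueh.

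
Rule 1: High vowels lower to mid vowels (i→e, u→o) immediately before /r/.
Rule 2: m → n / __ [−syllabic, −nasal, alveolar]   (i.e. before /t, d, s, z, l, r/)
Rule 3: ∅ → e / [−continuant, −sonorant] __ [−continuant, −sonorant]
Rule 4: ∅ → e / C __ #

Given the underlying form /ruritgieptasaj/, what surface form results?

Rule 1 (pre-rhotic lowering): /u/ is a high vowel immediately before /r/, so it lowers to [o]. /ruritgieptasaj/ → roritgieptasaj.
Rule 2 (nasal place assimilation): no segment meets the environment; /roritgieptasaj/ is unchanged.
Rule 3 (stop-cluster e-epenthesis): /t/ and /g/ form a stop–stop cluster, so [e] is inserted between them. /p/ and /t/ form a stop–stop cluster, so [e] is inserted between them. /roritgieptasaj/ → roritegiepetasaj.
Rule 4 (final e-epenthesis): the form ends in the consonant /j/, so [e] is inserted word-finally. /roritegiepetasaj/ → roritegiepetasaje.

roritegiepetasaje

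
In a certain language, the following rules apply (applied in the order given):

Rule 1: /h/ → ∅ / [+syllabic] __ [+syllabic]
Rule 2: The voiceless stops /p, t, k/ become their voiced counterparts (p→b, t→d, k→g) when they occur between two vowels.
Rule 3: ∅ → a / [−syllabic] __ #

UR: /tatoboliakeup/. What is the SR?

tadoboliageupa

Rule 1 (intervocalic h-deletion): no segment meets the environment; /tatoboliakeup/ is unchanged.
Rule 2 (intervocalic voicing): /t/ is a voiceless stop between vowels /a/ and /o/, so it voices to [d]. /k/ is a voiceless stop between vowels /a/ and /e/, so it voices to [g]. /tatoboliakeup/ → tadoboliageup.
Rule 3 (final a-epenthesis): the form ends in the consonant /p/, so [a] is inserted word-finally. /tadoboliageup/ → tadoboliageupa.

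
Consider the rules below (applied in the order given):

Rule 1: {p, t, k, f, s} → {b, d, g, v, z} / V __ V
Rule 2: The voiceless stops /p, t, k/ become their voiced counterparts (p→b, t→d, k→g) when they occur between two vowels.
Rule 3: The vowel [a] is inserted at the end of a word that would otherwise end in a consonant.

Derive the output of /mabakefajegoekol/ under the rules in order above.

Rule 1 (intervocalic voicing): /k/ is a voiceless obstruent between vowels /a/ and /e/, so it voices to [g]. /f/ is a voiceless obstruent between vowels /e/ and /a/, so it voices to [v]. /k/ is a voiceless obstruent between vowels /e/ and /o/, so it voices to [g]. /mabakefajegoekol/ → mabagevajegoegol.
Rule 2 (intervocalic voicing): no segment meets the environment; /mabagevajegoegol/ is unchanged.
Rule 3 (final a-epenthesis): the form ends in the consonant /l/, so [a] is inserted word-finally. /mabagevajegoegol/ → mabagevajegoegola.

mabagevajegoegola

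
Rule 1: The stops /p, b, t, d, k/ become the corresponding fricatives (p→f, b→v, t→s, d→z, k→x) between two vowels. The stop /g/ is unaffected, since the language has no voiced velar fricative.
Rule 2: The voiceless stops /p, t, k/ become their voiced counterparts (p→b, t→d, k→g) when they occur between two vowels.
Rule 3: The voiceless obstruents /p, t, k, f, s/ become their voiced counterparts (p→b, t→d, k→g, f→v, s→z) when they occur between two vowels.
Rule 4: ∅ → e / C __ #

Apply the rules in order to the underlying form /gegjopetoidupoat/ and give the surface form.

gegjovezoizuvoate

Rule 1 (intervocalic spirantization): /p/ is a stop between vowels /o/ and /e/, so it spirantizes to the fricative [f]. /t/ is a stop between vowels /e/ and /o/, so it spirantizes to the fricative [s]. /d/ is a stop between vowels /i/ and /u/, so it spirantizes to the fricative [z]. /p/ is a stop between vowels /u/ and /o/, so it spirantizes to the fricative [f]. /gegjopetoidupoat/ → gegjofesoizufoat.
Rule 2 (intervocalic voicing): no segment meets the environment; /gegjofesoizufoat/ is unchanged.
Rule 3 (intervocalic voicing): /f/ is a voiceless obstruent between vowels /o/ and /e/, so it voices to [v]. /s/ is a voiceless obstruent between vowels /e/ and /o/, so it voices to [z]. /f/ is a voiceless obstruent between vowels /u/ and /o/, so it voices to [v]. /gegjofesoizufoat/ → gegjovezoizuvoat.
Rule 4 (final e-epenthesis): the form ends in the consonant /t/, so [e] is inserted word-finally. /gegjovezoizuvoat/ → gegjovezoizuvoate.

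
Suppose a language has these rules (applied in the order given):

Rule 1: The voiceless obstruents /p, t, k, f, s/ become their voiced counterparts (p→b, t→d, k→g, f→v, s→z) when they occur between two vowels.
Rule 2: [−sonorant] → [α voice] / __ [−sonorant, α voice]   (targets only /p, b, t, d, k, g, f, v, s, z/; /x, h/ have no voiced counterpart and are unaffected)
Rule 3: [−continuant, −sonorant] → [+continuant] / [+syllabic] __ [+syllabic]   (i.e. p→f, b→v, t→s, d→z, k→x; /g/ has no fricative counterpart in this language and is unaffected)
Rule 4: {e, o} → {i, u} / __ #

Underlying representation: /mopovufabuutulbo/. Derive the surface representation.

Rule 1 (intervocalic voicing): /p/ is a voiceless obstruent between vowels /o/ and /o/, so it voices to [b]. /f/ is a voiceless obstruent between vowels /u/ and /a/, so it voices to [v]. /t/ is a voiceless obstruent between vowels /u/ and /u/, so it voices to [d]. /mopovufabuutulbo/ → mobovuvabuudulbo.
Rule 2 (regressive voicing assimilation): no segment meets the environment; /mobovuvabuudulbo/ is unchanged.
Rule 3 (intervocalic spirantization): /b/ is a stop between vowels /o/ and /o/, so it spirantizes to the fricative [v]. /b/ is a stop between vowels /a/ and /u/, so it spirantizes to the fricative [v]. /d/ is a stop between vowels /u/ and /u/, so it spirantizes to the fricative [z]. /mobovuvabuudulbo/ → movovuvavuuzulbo.
Rule 4 (final vowel raising): /o/ is a mid vowel in word-final position, so it raises to [u]. /movovuvavuuzulbo/ → movovuvavuuzulbu.

movovuvavuuzulbu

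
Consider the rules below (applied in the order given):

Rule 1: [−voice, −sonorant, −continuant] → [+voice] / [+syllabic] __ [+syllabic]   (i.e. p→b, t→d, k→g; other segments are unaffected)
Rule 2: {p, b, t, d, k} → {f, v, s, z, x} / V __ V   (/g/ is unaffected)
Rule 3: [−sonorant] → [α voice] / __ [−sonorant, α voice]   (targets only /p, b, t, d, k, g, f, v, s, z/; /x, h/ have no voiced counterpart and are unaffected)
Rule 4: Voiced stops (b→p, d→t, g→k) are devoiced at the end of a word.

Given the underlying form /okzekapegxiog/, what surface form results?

Rule 1 (intervocalic voicing): /k/ is a voiceless stop between vowels /e/ and /a/, so it voices to [g]. /p/ is a voiceless stop between vowels /a/ and /e/, so it voices to [b]. /okzekapegxiog/ → okzegabegxiog.
Rule 2 (intervocalic spirantization): /b/ is a stop between vowels /a/ and /e/, so it spirantizes to the fricative [v]. /okzegabegxiog/ → okzegavegxiog.
Rule 3 (regressive voicing assimilation): /k/ precedes the voiced obstruent /z/, so it voices to [g] by assimilation. /g/ precedes the voiceless obstruent /x/, so it devoices to [k] by assimilation. /okzegavegxiog/ → ogzegavekxiog.
Rule 4 (final devoicing): /g/ is a voiced stop in word-final position, so it devoices to [k]. /ogzegavekxiog/ → ogzegavekxiok.

ogzegavekxiok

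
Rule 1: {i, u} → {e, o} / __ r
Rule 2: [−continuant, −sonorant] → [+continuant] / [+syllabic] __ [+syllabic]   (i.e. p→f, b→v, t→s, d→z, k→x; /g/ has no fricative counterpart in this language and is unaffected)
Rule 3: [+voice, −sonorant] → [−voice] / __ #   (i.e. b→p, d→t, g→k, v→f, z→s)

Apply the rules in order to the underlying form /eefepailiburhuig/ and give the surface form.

eefefailivorhuik

Rule 1 (pre-rhotic lowering): /u/ is a high vowel immediately before /r/, so it lowers to [o]. /eefepailiburhuig/ → eefepailiborhuig.
Rule 2 (intervocalic spirantization): /p/ is a stop between vowels /e/ and /a/, so it spirantizes to the fricative [f]. /b/ is a stop between vowels /i/ and /o/, so it spirantizes to the fricative [v]. /eefepailiborhuig/ → eefefailivorhuig.
Rule 3 (final devoicing): /g/ is a voiced obstruent in word-final position, so it devoices to [k]. /eefefailivorhuig/ → eefefailivorhuik.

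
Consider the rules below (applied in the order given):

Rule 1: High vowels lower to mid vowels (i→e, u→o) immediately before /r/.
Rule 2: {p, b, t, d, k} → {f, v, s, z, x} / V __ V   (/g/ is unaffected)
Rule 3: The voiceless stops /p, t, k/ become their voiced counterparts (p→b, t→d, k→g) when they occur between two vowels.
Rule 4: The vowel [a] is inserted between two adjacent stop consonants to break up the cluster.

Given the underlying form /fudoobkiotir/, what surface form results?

fuzoobakioser

Rule 1 (pre-rhotic lowering): /i/ is a high vowel immediately before /r/, so it lowers to [e]. /fudoobkiotir/ → fudoobkioter.
Rule 2 (intervocalic spirantization): /d/ is a stop between vowels /u/ and /o/, so it spirantizes to the fricative [z]. /t/ is a stop between vowels /o/ and /e/, so it spirantizes to the fricative [s]. /fudoobkioter/ → fuzoobkioser.
Rule 3 (intervocalic voicing): no segment meets the environment; /fuzoobkioser/ is unchanged.
Rule 4 (stop-cluster a-epenthesis): /b/ and /k/ form a stop–stop cluster, so [a] is inserted between them. /fuzoobkioser/ → fuzoobakioser.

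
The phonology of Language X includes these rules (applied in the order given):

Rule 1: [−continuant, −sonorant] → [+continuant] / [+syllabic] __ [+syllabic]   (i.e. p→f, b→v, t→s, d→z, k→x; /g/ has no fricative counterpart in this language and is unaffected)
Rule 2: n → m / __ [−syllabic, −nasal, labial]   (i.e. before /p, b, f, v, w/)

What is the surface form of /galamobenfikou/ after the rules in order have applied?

galamovemfixou

Rule 1 (intervocalic spirantization): /b/ is a stop between vowels /o/ and /e/, so it spirantizes to the fricative [v]. /k/ is a stop between vowels /i/ and /o/, so it spirantizes to the fricative [x]. /galamobenfikou/ → galamovenfixou.
Rule 2 (nasal place assimilation): /n/ precedes the labial consonant /f/, so it assimilates in place to [m]. /galamovenfixou/ → galamovemfixou.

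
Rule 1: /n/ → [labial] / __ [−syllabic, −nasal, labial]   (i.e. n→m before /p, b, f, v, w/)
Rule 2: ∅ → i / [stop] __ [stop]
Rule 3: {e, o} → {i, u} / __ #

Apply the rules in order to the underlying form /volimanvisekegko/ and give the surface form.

volimamvisekegiku

Rule 1 (nasal place assimilation): /n/ precedes the labial consonant /v/, so it assimilates in place to [m]. /volimanvisekegko/ → volimamvisekegko.
Rule 2 (stop-cluster i-epenthesis): /g/ and /k/ form a stop–stop cluster, so [i] is inserted between them. /volimamvisekegko/ → volimamvisekegiko.
Rule 3 (final vowel raising): /o/ is a mid vowel in word-final position, so it raises to [u]. /volimamvisekegiko/ → volimamvisekegiku.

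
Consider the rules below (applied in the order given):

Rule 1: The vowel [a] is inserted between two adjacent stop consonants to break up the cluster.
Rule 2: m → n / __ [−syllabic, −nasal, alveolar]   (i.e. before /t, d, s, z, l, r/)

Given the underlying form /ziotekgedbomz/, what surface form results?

ziotekagedabonz

Rule 1 (stop-cluster a-epenthesis): /k/ and /g/ form a stop–stop cluster, so [a] is inserted between them. /d/ and /b/ form a stop–stop cluster, so [a] is inserted between them. /ziotekgedbomz/ → ziotekagedabomz.
Rule 2 (nasal place assimilation): /m/ precedes the alveolar consonant /z/, so it assimilates in place to [n]. /ziotekagedabomz/ → ziotekagedabonz.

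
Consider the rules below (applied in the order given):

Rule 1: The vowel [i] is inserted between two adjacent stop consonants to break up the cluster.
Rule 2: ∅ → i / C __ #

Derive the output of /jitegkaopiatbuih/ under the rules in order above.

jitegikaopiatibuihi

Rule 1 (stop-cluster i-epenthesis): /g/ and /k/ form a stop–stop cluster, so [i] is inserted between them. /t/ and /b/ form a stop–stop cluster, so [i] is inserted between them. /jitegkaopiatbuih/ → jitegikaopiatibuih.
Rule 2 (final i-epenthesis): the form ends in the consonant /h/, so [i] is inserted word-finally. /jitegikaopiatibuih/ → jitegikaopiatibuihi.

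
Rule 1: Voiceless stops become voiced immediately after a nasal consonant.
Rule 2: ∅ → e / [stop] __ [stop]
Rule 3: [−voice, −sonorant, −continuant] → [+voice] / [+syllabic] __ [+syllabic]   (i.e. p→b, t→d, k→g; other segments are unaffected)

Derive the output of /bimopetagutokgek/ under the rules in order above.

Rule 1 (post-nasal voicing): no segment meets the environment; /bimopetagutokgek/ is unchanged.
Rule 2 (stop-cluster e-epenthesis): /k/ and /g/ form a stop–stop cluster, so [e] is inserted between them. /bimopetagutokgek/ → bimopetagutokegek.
Rule 3 (intervocalic voicing): /p/ is a voiceless stop between vowels /o/ and /e/, so it voices to [b]. /t/ is a voiceless stop between vowels /e/ and /a/, so it voices to [d]. /t/ is a voiceless stop between vowels /u/ and /o/, so it voices to [d]. /k/ is a voiceless stop between vowels /o/ and /e/, so it voices to [g]. /bimopetagutokegek/ → bimobedagudogegek.

bimobedagudogegek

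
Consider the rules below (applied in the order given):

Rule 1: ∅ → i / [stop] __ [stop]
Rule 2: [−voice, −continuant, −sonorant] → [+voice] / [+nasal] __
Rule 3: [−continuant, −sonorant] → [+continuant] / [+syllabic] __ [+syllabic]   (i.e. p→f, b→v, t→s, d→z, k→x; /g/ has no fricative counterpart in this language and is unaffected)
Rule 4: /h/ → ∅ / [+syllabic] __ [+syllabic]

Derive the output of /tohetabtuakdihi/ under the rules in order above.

Rule 1 (stop-cluster i-epenthesis): /b/ and /t/ form a stop–stop cluster, so [i] is inserted between them. /k/ and /d/ form a stop–stop cluster, so [i] is inserted between them. /tohetabtuakdihi/ → tohetabituakidihi.
Rule 2 (post-nasal voicing): no segment meets the environment; /tohetabituakidihi/ is unchanged.
Rule 3 (intervocalic spirantization): /t/ is a stop between vowels /e/ and /a/, so it spirantizes to the fricative [s]. /b/ is a stop between vowels /a/ and /i/, so it spirantizes to the fricative [v]. /t/ is a stop between vowels /i/ and /u/, so it spirantizes to the fricative [s]. /k/ is a stop between vowels /a/ and /i/, so it spirantizes to the fricative [x]. /d/ is a stop between vowels /i/ and /i/, so it spirantizes to the fricative [z]. /tohetabituakidihi/ → tohesavisuaxizihi.
Rule 4 (intervocalic h-deletion): /h/ occurs between vowels /o/ and /e/, so it deletes. /h/ occurs between vowels /i/ and /i/, so it deletes. /tohesavisuaxizihi/ → toesavisuaxizii.

toesavisuaxizii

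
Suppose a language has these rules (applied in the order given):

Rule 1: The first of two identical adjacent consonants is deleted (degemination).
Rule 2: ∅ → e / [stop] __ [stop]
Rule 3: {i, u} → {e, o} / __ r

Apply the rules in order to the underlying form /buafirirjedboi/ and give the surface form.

buafererjedeboi

Rule 1 (degemination): no segment meets the environment; /buafirirjedboi/ is unchanged.
Rule 2 (stop-cluster e-epenthesis): /d/ and /b/ form a stop–stop cluster, so [e] is inserted between them. /buafirirjedboi/ → buafirirjedeboi.
Rule 3 (pre-rhotic lowering): /i/ is a high vowel immediately before /r/, so it lowers to [e]. /i/ is a high vowel immediately before /r/, so it lowers to [e]. /buafirirjedeboi/ → buafererjedeboi.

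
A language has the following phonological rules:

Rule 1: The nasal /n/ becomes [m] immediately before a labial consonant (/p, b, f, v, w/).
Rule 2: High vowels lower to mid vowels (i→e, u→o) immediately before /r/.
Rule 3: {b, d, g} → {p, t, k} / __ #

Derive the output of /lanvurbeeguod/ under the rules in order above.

lamvorbeeguot

Rule 1 (nasal place assimilation): /n/ precedes the labial consonant /v/, so it assimilates in place to [m]. /lanvurbeeguod/ → lamvurbeeguod.
Rule 2 (pre-rhotic lowering): /u/ is a high vowel immediately before /r/, so it lowers to [o]. /lamvurbeeguod/ → lamvorbeeguod.
Rule 3 (final devoicing): /d/ is a voiced stop in word-final position, so it devoices to [t]. /lamvorbeeguod/ → lamvorbeeguot.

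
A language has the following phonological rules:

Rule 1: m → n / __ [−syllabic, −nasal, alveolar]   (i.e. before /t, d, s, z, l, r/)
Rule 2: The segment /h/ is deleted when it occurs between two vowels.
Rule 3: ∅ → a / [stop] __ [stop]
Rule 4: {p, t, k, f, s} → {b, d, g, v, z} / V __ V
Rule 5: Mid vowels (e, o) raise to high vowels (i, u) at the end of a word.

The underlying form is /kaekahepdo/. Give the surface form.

kaegaebadu

Rule 1 (nasal place assimilation): no segment meets the environment; /kaekahepdo/ is unchanged.
Rule 2 (intervocalic h-deletion): /h/ occurs between vowels /a/ and /e/, so it deletes. /kaekahepdo/ → kaekaepdo.
Rule 3 (stop-cluster a-epenthesis): /p/ and /d/ form a stop–stop cluster, so [a] is inserted between them. /kaekaepdo/ → kaekaepado.
Rule 4 (intervocalic voicing): /k/ is a voiceless obstruent between vowels /e/ and /a/, so it voices to [g]. /p/ is a voiceless obstruent between vowels /e/ and /a/, so it voices to [b]. /kaekaepado/ → kaegaebado.
Rule 5 (final vowel raising): /o/ is a mid vowel in word-final position, so it raises to [u]. /kaegaebado/ → kaegaebadu.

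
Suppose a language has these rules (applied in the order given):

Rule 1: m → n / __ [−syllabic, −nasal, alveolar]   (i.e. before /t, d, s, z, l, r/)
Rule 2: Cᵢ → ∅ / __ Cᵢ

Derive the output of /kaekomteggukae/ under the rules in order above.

kaekontegukae

Rule 1 (nasal place assimilation): /m/ precedes the alveolar consonant /t/, so it assimilates in place to [n]. /kaekomteggukae/ → kaekonteggukae.
Rule 2 (degemination): /gg/ is a geminate; the first /g/ deletes. /kaekonteggukae/ → kaekontegukae.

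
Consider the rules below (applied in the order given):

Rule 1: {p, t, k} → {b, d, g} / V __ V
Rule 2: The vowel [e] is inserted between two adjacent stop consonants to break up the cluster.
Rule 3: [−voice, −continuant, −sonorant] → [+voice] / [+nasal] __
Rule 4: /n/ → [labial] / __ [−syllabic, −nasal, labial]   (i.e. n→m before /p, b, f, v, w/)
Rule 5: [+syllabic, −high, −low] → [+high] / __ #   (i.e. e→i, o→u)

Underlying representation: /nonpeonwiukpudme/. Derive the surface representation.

nombeomwiukepudmi

Rule 1 (intervocalic voicing): no segment meets the environment; /nonpeonwiukpudme/ is unchanged.
Rule 2 (stop-cluster e-epenthesis): /k/ and /p/ form a stop–stop cluster, so [e] is inserted between them. /nonpeonwiukpudme/ → nonpeonwiukepudme.
Rule 3 (post-nasal voicing): /p/ is a voiceless stop immediately after the nasal /n/, so it voices to [b]. /nonpeonwiukepudme/ → nonbeonwiukepudme.
Rule 4 (nasal place assimilation): /n/ precedes the labial consonant /b/, so it assimilates in place to [m]. /n/ precedes the labial consonant /w/, so it assimilates in place to [m]. /nonbeonwiukepudme/ → nombeomwiukepudme.
Rule 5 (final vowel raising): /e/ is a mid vowel in word-final position, so it raises to [i]. /nombeomwiukepudme/ → nombeomwiukepudmi.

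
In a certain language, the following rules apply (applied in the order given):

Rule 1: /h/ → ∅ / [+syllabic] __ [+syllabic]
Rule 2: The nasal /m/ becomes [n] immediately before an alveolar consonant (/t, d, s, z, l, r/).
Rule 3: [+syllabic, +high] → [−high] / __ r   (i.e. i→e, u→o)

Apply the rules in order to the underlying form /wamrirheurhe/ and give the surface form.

Rule 1 (intervocalic h-deletion): no segment meets the environment; /wamrirheurhe/ is unchanged.
Rule 2 (nasal place assimilation): /m/ precedes the alveolar consonant /r/, so it assimilates in place to [n]. /wamrirheurhe/ → wanrirheurhe.
Rule 3 (pre-rhotic lowering): /i/ is a high vowel immediately before /r/, so it lowers to [e]. /u/ is a high vowel immediately before /r/, so it lowers to [o]. /wanrirheurhe/ → wanrerheorhe.

wanrerheorhe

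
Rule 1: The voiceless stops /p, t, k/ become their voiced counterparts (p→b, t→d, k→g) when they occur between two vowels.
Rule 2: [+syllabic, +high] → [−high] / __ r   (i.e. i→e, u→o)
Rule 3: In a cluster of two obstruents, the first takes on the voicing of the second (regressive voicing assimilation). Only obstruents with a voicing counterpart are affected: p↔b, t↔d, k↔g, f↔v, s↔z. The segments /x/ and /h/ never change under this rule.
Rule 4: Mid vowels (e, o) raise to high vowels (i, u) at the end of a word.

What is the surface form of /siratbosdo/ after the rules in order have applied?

seradbozdu

Rule 1 (intervocalic voicing): no segment meets the environment; /siratbosdo/ is unchanged.
Rule 2 (pre-rhotic lowering): /i/ is a high vowel immediately before /r/, so it lowers to [e]. /siratbosdo/ → seratbosdo.
Rule 3 (regressive voicing assimilation): /t/ precedes the voiced obstruent /b/, so it voices to [d] by assimilation. /s/ precedes the voiced obstruent /d/, so it voices to [z] by assimilation. /seratbosdo/ → seradbozdo.
Rule 4 (final vowel raising): /o/ is a mid vowel in word-final position, so it raises to [u]. /seradbozdo/ → seradbozdu.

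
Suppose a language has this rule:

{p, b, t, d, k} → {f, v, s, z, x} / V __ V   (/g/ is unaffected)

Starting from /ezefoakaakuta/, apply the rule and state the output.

ezefoaxaaxusa

/k/ is a stop between vowels /a/ and /a/, so it spirantizes to the fricative [x].
/k/ is a stop between vowels /a/ and /u/, so it spirantizes to the fricative [x].
/t/ is a stop between vowels /u/ and /a/, so it spirantizes to the fricative [s].
Surface form: [ezefoaxaaxusa].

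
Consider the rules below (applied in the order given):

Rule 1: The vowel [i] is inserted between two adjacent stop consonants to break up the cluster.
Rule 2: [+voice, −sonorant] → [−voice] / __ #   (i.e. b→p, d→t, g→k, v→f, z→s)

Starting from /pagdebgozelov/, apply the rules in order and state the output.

Rule 1 (stop-cluster i-epenthesis): /g/ and /d/ form a stop–stop cluster, so [i] is inserted between them. /b/ and /g/ form a stop–stop cluster, so [i] is inserted between them. /pagdebgozelov/ → pagidebigozelov.
Rule 2 (final devoicing): /v/ is a voiced obstruent in word-final position, so it devoices to [f]. /pagidebigozelov/ → pagidebigozelof.

pagidebigozelof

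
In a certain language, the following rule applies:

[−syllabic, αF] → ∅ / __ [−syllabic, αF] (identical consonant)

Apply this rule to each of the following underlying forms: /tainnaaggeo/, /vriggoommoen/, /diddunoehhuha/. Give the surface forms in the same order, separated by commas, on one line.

tainaageo, vrigoomoen, didunoehuha

/tainnaaggeo/: /nn/ is a geminate; the first /n/ deletes. /gg/ is a geminate; the first /g/ deletes. → [tainaageo].
/vriggoommoen/: /gg/ is a geminate; the first /g/ deletes. /mm/ is a geminate; the first /m/ deletes. → [vrigoomoen].
/diddunoehhuha/: /dd/ is a geminate; the first /d/ deletes. /hh/ is a geminate; the first /h/ deletes. → [didunoehuha].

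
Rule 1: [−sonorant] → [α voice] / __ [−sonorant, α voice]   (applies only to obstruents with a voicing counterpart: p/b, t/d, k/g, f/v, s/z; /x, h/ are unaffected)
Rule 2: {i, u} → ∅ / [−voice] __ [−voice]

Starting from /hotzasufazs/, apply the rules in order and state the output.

hodzasfass

Rule 1 (regressive voicing assimilation): /t/ precedes the voiced obstruent /z/, so it voices to [d] by assimilation. /z/ precedes the voiceless obstruent /s/, so it devoices to [s] by assimilation. /hotzasufazs/ → hodzasufass.
Rule 2 (high vowel syncope): /u/ is a high vowel flanked by voiceless consonants /s/ and /f/, so it deletes. /hodzasufass/ → hodzasfass.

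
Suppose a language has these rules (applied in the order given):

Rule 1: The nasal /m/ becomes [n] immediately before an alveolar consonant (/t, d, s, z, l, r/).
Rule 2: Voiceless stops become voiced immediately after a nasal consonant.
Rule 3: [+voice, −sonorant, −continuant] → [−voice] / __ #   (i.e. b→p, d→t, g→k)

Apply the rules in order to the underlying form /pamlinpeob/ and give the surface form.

panlinbeop

Rule 1 (nasal place assimilation): /m/ precedes the alveolar consonant /l/, so it assimilates in place to [n]. /pamlinpeob/ → panlinpeob.
Rule 2 (post-nasal voicing): /p/ is a voiceless stop immediately after the nasal /n/, so it voices to [b]. /panlinpeob/ → panlinbeob.
Rule 3 (final devoicing): /b/ is a voiced stop in word-final position, so it devoices to [p]. /panlinbeob/ → panlinbeop.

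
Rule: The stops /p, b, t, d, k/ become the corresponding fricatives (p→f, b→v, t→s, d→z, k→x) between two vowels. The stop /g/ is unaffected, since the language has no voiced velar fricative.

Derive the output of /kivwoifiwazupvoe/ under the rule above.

kivwoifiwazupvoe

No segment of /kivwoifiwazupvoe/ meets the structural description of the rule, so the form surfaces unchanged.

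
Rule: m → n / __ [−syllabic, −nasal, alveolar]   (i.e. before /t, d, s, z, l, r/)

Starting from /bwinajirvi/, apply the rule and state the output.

bwinajirvi

No segment of /bwinajirvi/ meets the structural description of the rule, so the form surfaces unchanged.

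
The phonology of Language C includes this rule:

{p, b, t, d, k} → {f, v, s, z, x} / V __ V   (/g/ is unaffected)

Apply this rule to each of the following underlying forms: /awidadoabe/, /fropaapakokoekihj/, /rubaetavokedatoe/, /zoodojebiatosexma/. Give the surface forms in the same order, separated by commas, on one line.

/awidadoabe/: /d/ is a stop between vowels /i/ and /a/, so it spirantizes to the fricative [z]. /d/ is a stop between vowels /a/ and /o/, so it spirantizes to the fricative [z]. /b/ is a stop between vowels /a/ and /e/, so it spirantizes to the fricative [v]. → [awizazoave].
/fropaapakokoekihj/: /p/ is a stop between vowels /o/ and /a/, so it spirantizes to the fricative [f]. /p/ is a stop between vowels /a/ and /a/, so it spirantizes to the fricative [f]. /k/ is a stop between vowels /a/ and /o/, so it spirantizes to the fricative [x]. /k/ is a stop between vowels /o/ and /o/, so it spirantizes to the fricative [x]. /k/ is a stop between vowels /e/ and /i/, so it spirantizes to the fricative [x]. → [frofaafaxoxoexihj].
/rubaetavokedatoe/: /b/ is a stop between vowels /u/ and /a/, so it spirantizes to the fricative [v]. /t/ is a stop between vowels /e/ and /a/, so it spirantizes to the fricative [s]. /k/ is a stop between vowels /o/ and /e/, so it spirantizes to the fricative [x]. /d/ is a stop between vowels /e/ and /a/, so it spirantizes to the fricative [z]. /t/ is a stop between vowels /a/ and /o/, so it spirantizes to the fricative [s]. → [ruvaesavoxezasoe].
/zoodojebiatosexma/: /d/ is a stop between vowels /o/ and /o/, so it spirantizes to the fricative [z]. /b/ is a stop between vowels /e/ and /i/, so it spirantizes to the fricative [v]. /t/ is a stop between vowels /a/ and /o/, so it spirantizes to the fricative [s]. → [zoozojeviasosexma].

awizazoave, frofaafaxoxoexihj, ruvaesavoxezasoe, zoozojeviasosexma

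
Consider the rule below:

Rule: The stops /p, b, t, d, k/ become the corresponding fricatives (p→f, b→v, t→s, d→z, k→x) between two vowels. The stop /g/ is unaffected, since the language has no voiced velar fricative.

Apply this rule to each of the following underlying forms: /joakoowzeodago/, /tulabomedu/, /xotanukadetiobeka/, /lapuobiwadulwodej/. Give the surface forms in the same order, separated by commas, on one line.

joaxoowzeozago, tulavomezu, xosanuxazesiovexa, lafuoviwazulwozej

/joakoowzeodago/: /k/ is a stop between vowels /a/ and /o/, so it spirantizes to the fricative [x]. /d/ is a stop between vowels /o/ and /a/, so it spirantizes to the fricative [z]. → [joaxoowzeozago].
/tulabomedu/: /b/ is a stop between vowels /a/ and /o/, so it spirantizes to the fricative [v]. /d/ is a stop between vowels /e/ and /u/, so it spirantizes to the fricative [z]. → [tulavomezu].
/xotanukadetiobeka/: /t/ is a stop between vowels /o/ and /a/, so it spirantizes to the fricative [s]. /k/ is a stop between vowels /u/ and /a/, so it spirantizes to the fricative [x]. /d/ is a stop between vowels /a/ and /e/, so it spirantizes to the fricative [z]. /t/ is a stop between vowels /e/ and /i/, so it spirantizes to the fricative [s]. /b/ is a stop between vowels /o/ and /e/, so it spirantizes to the fricative [v]. /k/ is a stop between vowels /e/ and /a/, so it spirantizes to the fricative [x]. → [xosanuxazesiovexa].
/lapuobiwadulwodej/: /p/ is a stop between vowels /a/ and /u/, so it spirantizes to the fricative [f]. /b/ is a stop between vowels /o/ and /i/, so it spirantizes to the fricative [v]. /d/ is a stop between vowels /a/ and /u/, so it spirantizes to the fricative [z]. /d/ is a stop between vowels /o/ and /e/, so it spirantizes to the fricative [z]. → [lafuoviwazulwozej].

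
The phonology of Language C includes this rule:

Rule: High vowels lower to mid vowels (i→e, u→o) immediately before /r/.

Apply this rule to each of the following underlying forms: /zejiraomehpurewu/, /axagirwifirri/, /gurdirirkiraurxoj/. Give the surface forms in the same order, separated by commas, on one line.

zejeraomehporewu, axagerwiferri, gordererkeraorxoj

/zejiraomehpurewu/: /i/ is a high vowel immediately before /r/, so it lowers to [e]. /u/ is a high vowel immediately before /r/, so it lowers to [o]. → [zejeraomehporewu].
/axagirwifirri/: /i/ is a high vowel immediately before /r/, so it lowers to [e]. /i/ is a high vowel immediately before /r/, so it lowers to [e]. → [axagerwiferri].
/gurdirirkiraurxoj/: /u/ is a high vowel immediately before /r/, so it lowers to [o]. /i/ is a high vowel immediately before /r/, so it lowers to [e]. /i/ is a high vowel immediately before /r/, so it lowers to [e]. /i/ is a high vowel immediately before /r/, so it lowers to [e]. /u/ is a high vowel immediately before /r/, so it lowers to [o]. → [gordererkeraorxoj].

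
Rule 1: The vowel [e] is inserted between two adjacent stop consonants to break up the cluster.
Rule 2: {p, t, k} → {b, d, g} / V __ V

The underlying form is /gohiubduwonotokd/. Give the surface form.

Rule 1 (stop-cluster e-epenthesis): /b/ and /d/ form a stop–stop cluster, so [e] is inserted between them. /k/ and /d/ form a stop–stop cluster, so [e] is inserted between them. /gohiubduwonotokd/ → gohiubeduwonotoked.
Rule 2 (intervocalic voicing): /t/ is a voiceless stop between vowels /o/ and /o/, so it voices to [d]. /k/ is a voiceless stop between vowels /o/ and /e/, so it voices to [g]. /gohiubeduwonotoked/ → gohiubeduwonodoged.

gohiubeduwonodoged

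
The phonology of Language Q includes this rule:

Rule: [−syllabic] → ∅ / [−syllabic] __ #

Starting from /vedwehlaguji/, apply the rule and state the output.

vedwehlaguji

No segment of /vedwehlaguji/ meets the structural description of the rule, so the form surfaces unchanged.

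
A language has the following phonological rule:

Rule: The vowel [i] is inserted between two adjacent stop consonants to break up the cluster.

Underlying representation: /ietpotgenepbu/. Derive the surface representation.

ietipotigenepibu

/t/ and /p/ form a stop–stop cluster, so [i] is inserted between them.
/t/ and /g/ form a stop–stop cluster, so [i] is inserted between them.
/p/ and /b/ form a stop–stop cluster, so [i] is inserted between them.
Surface form: [ietipotigenepibu].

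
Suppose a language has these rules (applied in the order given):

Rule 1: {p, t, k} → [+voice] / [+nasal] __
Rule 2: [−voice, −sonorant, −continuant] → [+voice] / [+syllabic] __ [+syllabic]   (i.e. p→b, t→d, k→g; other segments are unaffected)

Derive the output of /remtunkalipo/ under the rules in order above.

remdungalibo

Rule 1 (post-nasal voicing): /t/ is a voiceless stop immediately after the nasal /m/, so it voices to [d]. /k/ is a voiceless stop immediately after the nasal /n/, so it voices to [g]. /remtunkalipo/ → remdungalipo.
Rule 2 (intervocalic voicing): /p/ is a voiceless stop between vowels /i/ and /o/, so it voices to [b]. /remdungalipo/ → remdungalibo.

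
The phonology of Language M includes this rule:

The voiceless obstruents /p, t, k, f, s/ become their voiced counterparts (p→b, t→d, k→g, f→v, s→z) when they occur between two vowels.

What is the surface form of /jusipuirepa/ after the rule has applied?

/s/ is a voiceless obstruent between vowels /u/ and /i/, so it voices to [z].
/p/ is a voiceless obstruent between vowels /i/ and /u/, so it voices to [b].
/p/ is a voiceless obstruent between vowels /e/ and /a/, so it voices to [b].
Surface form: [juzibuireba].

juzibuireba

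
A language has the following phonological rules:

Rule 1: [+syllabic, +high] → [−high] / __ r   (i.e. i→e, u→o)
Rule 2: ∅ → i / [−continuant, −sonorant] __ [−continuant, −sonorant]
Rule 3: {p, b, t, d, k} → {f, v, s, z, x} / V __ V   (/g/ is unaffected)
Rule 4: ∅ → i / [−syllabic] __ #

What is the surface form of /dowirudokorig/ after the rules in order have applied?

Rule 1 (pre-rhotic lowering): /i/ is a high vowel immediately before /r/, so it lowers to [e]. /dowirudokorig/ → dowerudokorig.
Rule 2 (stop-cluster i-epenthesis): no segment meets the environment; /dowerudokorig/ is unchanged.
Rule 3 (intervocalic spirantization): /d/ is a stop between vowels /u/ and /o/, so it spirantizes to the fricative [z]. /k/ is a stop between vowels /o/ and /o/, so it spirantizes to the fricative [x]. /dowerudokorig/ → doweruzoxorig.
Rule 4 (final i-epenthesis): the form ends in the consonant /g/, so [i] is inserted word-finally. /doweruzoxorig/ → doweruzoxorigi.

doweruzoxorigi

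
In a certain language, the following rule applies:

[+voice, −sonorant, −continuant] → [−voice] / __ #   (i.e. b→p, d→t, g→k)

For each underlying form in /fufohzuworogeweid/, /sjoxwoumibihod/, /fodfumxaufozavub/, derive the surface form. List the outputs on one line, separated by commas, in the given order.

fufohzuworogeweit, sjoxwoumibihot, fodfumxaufozavup

/fufohzuworogeweid/: /d/ is a voiced stop in word-final position, so it devoices to [t]. → [fufohzuworogeweit].
/sjoxwoumibihod/: /d/ is a voiced stop in word-final position, so it devoices to [t]. → [sjoxwoumibihot].
/fodfumxaufozavub/: /b/ is a voiced stop in word-final position, so it devoices to [p]. → [fodfumxaufozavup].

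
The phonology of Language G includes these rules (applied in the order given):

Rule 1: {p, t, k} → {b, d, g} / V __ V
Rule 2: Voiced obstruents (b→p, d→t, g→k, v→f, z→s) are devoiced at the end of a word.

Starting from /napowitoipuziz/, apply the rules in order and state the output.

Rule 1 (intervocalic voicing): /p/ is a voiceless stop between vowels /a/ and /o/, so it voices to [b]. /t/ is a voiceless stop between vowels /i/ and /o/, so it voices to [d]. /p/ is a voiceless stop between vowels /i/ and /u/, so it voices to [b]. /napowitoipuziz/ → nabowidoibuziz.
Rule 2 (final devoicing): /z/ is a voiced obstruent in word-final position, so it devoices to [s]. /nabowidoibuziz/ → nabowidoibuzis.

nabowidoibuzis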